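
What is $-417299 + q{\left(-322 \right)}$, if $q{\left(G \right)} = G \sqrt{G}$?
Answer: $-417299 - 322 i \sqrt{322} \approx -4.173 \cdot 10^{5} - 5778.1 i$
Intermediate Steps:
$q{\left(G \right)} = G^{\frac{3}{2}}$
$-417299 + q{\left(-322 \right)} = -417299 + \left(-322\right)^{\frac{3}{2}} = -417299 - 322 i \sqrt{322}$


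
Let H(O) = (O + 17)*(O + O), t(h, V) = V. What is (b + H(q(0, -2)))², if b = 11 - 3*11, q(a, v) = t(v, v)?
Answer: 6724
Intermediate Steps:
q(a, v) = v
H(O) = 2*O*(17 + O) (H(O) = (17 + O)*(2*O) = 2*O*(17 + O))
b = -22 (b = 11 - 33 = -22)
(b + H(q(0, -2)))² = (-22 + 2*(-2)*(17 - 2))² = (-22 + 2*(-2)*15)² = (-22 - 60)² = (-82)² = 6724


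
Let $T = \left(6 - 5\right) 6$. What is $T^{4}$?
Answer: $1296$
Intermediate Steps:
$T = 6$ ($T = 1 \cdot 6 = 6$)
$T^{4} = 6^{4} = 1296$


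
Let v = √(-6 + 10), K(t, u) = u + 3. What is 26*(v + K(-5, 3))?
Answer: 208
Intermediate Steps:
K(t, u) = 3 + u
v = 2 (v = √4 = 2)
26*(v + K(-5, 3)) = 26*(2 + (3 + 3)) = 26*(2 + 6) = 26*8 = 208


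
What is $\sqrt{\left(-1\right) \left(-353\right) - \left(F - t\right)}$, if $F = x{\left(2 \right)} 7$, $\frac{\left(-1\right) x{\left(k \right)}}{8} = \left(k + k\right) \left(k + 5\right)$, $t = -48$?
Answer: $\sqrt{1873} \approx 43.278$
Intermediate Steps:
$x{\left(k \right)} = - 16 k \left(5 + k\right)$ ($x{\left(k \right)} = - 8 \left(k + k\right) \left(k + 5\right) = - 8 \cdot 2 k \left(5 + k\right) = - 16 k \left(5 + k\right)$)
$F = -1568$ ($F = \left(-16\right) 2 \left(5 + 2\right) 7 = \left(-16\right) 2 \cdot 7 \cdot 7 = \left(-224\right) 7 = -1568$)
$\sqrt{\left(-1\right) \left(-353\right) - \left(F - t\right)} = \sqrt{\left(-1\right) \left(-353\right) - -1520} = \sqrt{353 + \left(-48 + 1568\right)} = \sqrt{353 + 1520} = \sqrt{1873}$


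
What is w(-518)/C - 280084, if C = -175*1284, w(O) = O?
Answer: -4495348163/16050 ≈ -2.8008e+5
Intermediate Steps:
C = -224700
w(-518)/C - 280084 = -518/(-224700) - 280084 = -518*(-1/224700) - 280084 = 37/16050 - 280084 = -4495348163/16050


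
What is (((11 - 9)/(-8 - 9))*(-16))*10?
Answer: 320/17 ≈ 18.824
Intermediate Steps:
(((11 - 9)/(-8 - 9))*(-16))*10 = ((2/(-17))*(-16))*10 = ((2*(-1/17))*(-16))*10 = -2/17*(-16)*10 = (32/17)*10 = 320/17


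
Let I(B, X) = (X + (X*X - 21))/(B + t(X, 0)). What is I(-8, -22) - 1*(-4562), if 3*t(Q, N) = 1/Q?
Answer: 2384192/529 ≈ 4507.0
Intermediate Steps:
t(Q, N) = 1/(3*Q)
I(B, X) = (-21 + X + X**2)/(B + 1/(3*X)) (I(B, X) = (X + (X*X - 21))/(B + 1/(3*X)) = (X + (X**2 - 21))/(B + 1/(3*X)) = (X + (-21 + X**2))/(B + 1/(3*X)) = (-21 + X + X**2)/(B + 1/(3*X)))
I(-8, -22) - 1*(-4562) = 3*(-22)*(-21 - 22 + (-22)**2)/(1 + 3*(-8)*(-22)) - 1*(-4562) = 3*(-22)*(-21 - 22 + 484)/(1 + 528) + 4562 = 3*(-22)*441/529 + 4562 = 3*(-22)*(1/529)*441 + 4562 = -29106/529 + 4562 = 2384192/529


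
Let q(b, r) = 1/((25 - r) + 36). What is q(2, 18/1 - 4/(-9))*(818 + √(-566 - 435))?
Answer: 7362/383 + 9*I*√1001/383 ≈ 19.222 + 0.74347*I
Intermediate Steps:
q(b, r) = 1/(61 - r)
q(2, 18/1 - 4/(-9))*(818 + √(-566 - 435)) = (-1/(-61 + (18/1 - 4/(-9))))*(818 + √(-566 - 435)) = (-1/(-61 + (18*1 - 4*(-⅑))))*(818 + √(-1001)) = (-1/(-61 + (18 + 4/9)))*(818 + I*√1001) = (-1/(-61 + 166/9))*(818 + I*√1001) = (-1/(-383/9))*(818 + I*√1001) = (-1*(-9/383))*(818 + I*√1001) = 9*(818 + I*√1001)/383 = 7362/383 + 9*I*√1001/383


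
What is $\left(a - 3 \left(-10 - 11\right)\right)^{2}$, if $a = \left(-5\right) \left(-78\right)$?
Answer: $205209$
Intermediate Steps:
$a = 390$
$\left(a - 3 \left(-10 - 11\right)\right)^{2} = \left(390 - 3 \left(-10 - 11\right)\right)^{2} = \left(390 - -63\right)^{2} = \left(390 + 63\right)^{2} = 453^{2} = 205209$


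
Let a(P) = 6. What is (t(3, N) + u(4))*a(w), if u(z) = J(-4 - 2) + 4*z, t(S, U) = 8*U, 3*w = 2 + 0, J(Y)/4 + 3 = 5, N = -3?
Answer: 0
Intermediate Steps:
J(Y) = 8 (J(Y) = -12 + 4*5 = -12 + 20 = 8)
w = 2/3 (w = (2 + 0)/3 = (1/3)*2 = 2/3 ≈ 0.66667)
u(z) = 8 + 4*z
(t(3, N) + u(4))*a(w) = (8*(-3) + (8 + 4*4))*6 = (-24 + (8 + 16))*6 = (-24 + 24)*6 = 0*6 = 0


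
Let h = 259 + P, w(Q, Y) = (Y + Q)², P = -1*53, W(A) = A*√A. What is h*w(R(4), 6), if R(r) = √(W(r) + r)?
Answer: 9888 + 4944*√3 ≈ 18451.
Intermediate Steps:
W(A) = A^(3/2)
P = -53
R(r) = √(r + r^(3/2)) (R(r) = √(r^(3/2) + r) = √(r + r^(3/2)))
w(Q, Y) = (Q + Y)²
h = 206 (h = 259 - 53 = 206)
h*w(R(4), 6) = 206*(√(4 + 4^(3/2)) + 6)² = 206*(√(4 + 8) + 6)² = 206*(√12 + 6)² = 206*(2*√3 + 6)² = 206*(6 + 2*√3)²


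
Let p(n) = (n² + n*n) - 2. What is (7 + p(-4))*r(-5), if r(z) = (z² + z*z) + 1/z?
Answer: 9213/5 ≈ 1842.6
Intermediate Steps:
p(n) = -2 + 2*n² (p(n) = (n² + n²) - 2 = 2*n² - 2 = -2 + 2*n²)
r(z) = 1/z + 2*z² (r(z) = (z² + z²) + 1/z = 2*z² + 1/z = 1/z + 2*z²)
(7 + p(-4))*r(-5) = (7 + (-2 + 2*(-4)²))*((1 + 2*(-5)³)/(-5)) = (7 + (-2 + 2*16))*(-(1 + 2*(-125))/5) = (7 + (-2 + 32))*(-(1 - 250)/5) = (7 + 30)*(-⅕*(-249)) = 37*(249/5) = 9213/5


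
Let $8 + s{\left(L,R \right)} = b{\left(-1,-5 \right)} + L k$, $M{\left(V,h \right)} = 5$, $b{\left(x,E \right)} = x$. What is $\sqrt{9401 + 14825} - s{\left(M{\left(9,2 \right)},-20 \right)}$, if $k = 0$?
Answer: $9 + \sqrt{24226} \approx 164.65$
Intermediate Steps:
$s{\left(L,R \right)} = -9$ ($s{\left(L,R \right)} = -8 + \left(-1 + L 0\right) = -8 + \left(-1 + 0\right) = -8 - 1 = -9$)
$\sqrt{9401 + 14825} - s{\left(M{\left(9,2 \right)},-20 \right)} = \sqrt{9401 + 14825} - -9 = \sqrt{24226} + 9 = 9 + \sqrt{24226}$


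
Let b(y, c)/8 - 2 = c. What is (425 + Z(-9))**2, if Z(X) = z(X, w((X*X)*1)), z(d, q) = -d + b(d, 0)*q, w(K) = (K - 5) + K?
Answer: 8678916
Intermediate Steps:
b(y, c) = 16 + 8*c
w(K) = -5 + 2*K (w(K) = (-5 + K) + K = -5 + 2*K)
z(d, q) = -d + 16*q (z(d, q) = -d + (16 + 8*0)*q = -d + (16 + 0)*q = -d + 16*q)
Z(X) = -80 - X + 32*X**2 (Z(X) = -X + 16*(-5 + 2*((X*X)*1)) = -X + 16*(-5 + 2*(X**2*1)) = -X + 16*(-5 + 2*X**2) = -X + (-80 + 32*X**2) = -80 - X + 32*X**2)
(425 + Z(-9))**2 = (425 + (-80 - 1*(-9) + 32*(-9)**2))**2 = (425 + (-80 + 9 + 32*81))**2 = (425 + (-80 + 9 + 2592))**2 = (425 + 2521)**2 = 2946**2 = 8678916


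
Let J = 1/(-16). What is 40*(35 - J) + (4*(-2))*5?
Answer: 2725/2 ≈ 1362.5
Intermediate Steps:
J = -1/16 ≈ -0.062500
40*(35 - J) + (4*(-2))*5 = 40*(35 - 1*(-1/16)) + (4*(-2))*5 = 40*(35 + 1/16) - 8*5 = 40*(561/16) - 40 = 2805/2 - 40 = 2725/2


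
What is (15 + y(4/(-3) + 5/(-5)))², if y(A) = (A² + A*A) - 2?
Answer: 46225/81 ≈ 570.68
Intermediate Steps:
y(A) = -2 + 2*A² (y(A) = (A² + A²) - 2 = 2*A² - 2 = -2 + 2*A²)
(15 + y(4/(-3) + 5/(-5)))² = (15 + (-2 + 2*(4/(-3) + 5/(-5))²))² = (15 + (-2 + 2*(4*(-⅓) + 5*(-⅕))²))² = (15 + (-2 + 2*(-4/3 - 1)²))² = (15 + (-2 + 2*(-7/3)²))² = (15 + (-2 + 2*(49/9)))² = (15 + (-2 + 98/9))² = (15 + 80/9)² = (215/9)² = 46225/81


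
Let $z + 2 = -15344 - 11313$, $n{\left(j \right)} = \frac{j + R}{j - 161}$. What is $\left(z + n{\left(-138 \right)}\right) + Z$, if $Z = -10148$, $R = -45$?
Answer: $- \frac{11005110}{299} \approx -36806.0$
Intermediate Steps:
$n{\left(j \right)} = \frac{-45 + j}{-161 + j}$ ($n{\left(j \right)} = \frac{j - 45}{j - 161} = \frac{-45 + j}{-161 + j}$)
$z = -26659$ ($z = -2 - 26657 = -26659$)
$\left(z + n{\left(-138 \right)}\right) + Z = \left(-26659 + \frac{-45 - 138}{-161 - 138}\right) - 10148 = \left(-26659 + \frac{1}{-299} \left(-183\right)\right) - 10148 = \left(-26659 - - \frac{183}{299}\right) - 10148 = \left(-26659 + \frac{183}{299}\right) - 10148 = - \frac{7970858}{299} - 10148 = - \frac{11005110}{299}$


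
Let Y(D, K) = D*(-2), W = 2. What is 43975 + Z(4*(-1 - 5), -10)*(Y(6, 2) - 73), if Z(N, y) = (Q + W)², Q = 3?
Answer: 41850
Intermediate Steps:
Y(D, K) = -2*D
Z(N, y) = 25 (Z(N, y) = (3 + 2)² = 5² = 25)
43975 + Z(4*(-1 - 5), -10)*(Y(6, 2) - 73) = 43975 + 25*(-2*6 - 73) = 43975 + 25*(-12 - 73) = 43975 + 25*(-85) = 43975 - 2125 = 41850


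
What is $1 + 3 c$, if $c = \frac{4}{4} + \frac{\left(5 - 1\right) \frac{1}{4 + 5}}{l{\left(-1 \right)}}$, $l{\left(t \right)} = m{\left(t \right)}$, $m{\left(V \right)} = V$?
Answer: $\frac{8}{3} \approx 2.6667$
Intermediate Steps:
$l{\left(t \right)} = t$
$c = \frac{5}{9}$ ($c = \frac{4}{4} + \frac{\left(5 - 1\right) \frac{1}{4 + 5}}{-1} = 4 \cdot \frac{1}{4} + \frac{4}{9} \left(-1\right) = 1 + 4 \cdot \frac{1}{9} \left(-1\right) = 1 + \frac{4}{9} \left(-1\right) = 1 - \frac{4}{9} = \frac{5}{9} \approx 0.55556$)
$1 + 3 c = 1 + 3 \cdot \frac{5}{9} = 1 + \frac{5}{3} = \frac{8}{3}$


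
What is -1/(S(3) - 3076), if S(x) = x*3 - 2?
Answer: 1/3069 ≈ 0.00032584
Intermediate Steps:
S(x) = -2 + 3*x (S(x) = 3*x - 2 = -2 + 3*x)
-1/(S(3) - 3076) = -1/((-2 + 3*3) - 3076) = -1/((-2 + 9) - 3076) = -1/(7 - 3076) = -1/(-3069) = -1*(-1/3069) = 1/3069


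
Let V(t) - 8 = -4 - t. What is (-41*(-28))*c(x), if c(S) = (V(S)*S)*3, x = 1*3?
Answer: 10332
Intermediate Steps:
x = 3
V(t) = 4 - t (V(t) = 8 + (-4 - t) = 4 - t)
c(S) = 3*S*(4 - S) (c(S) = ((4 - S)*S)*3 = (S*(4 - S))*3 = 3*S*(4 - S))
(-41*(-28))*c(x) = (-41*(-28))*(3*3*(4 - 1*3)) = 1148*(3*3*(4 - 3)) = 1148*(3*3*1) = 1148*9 = 10332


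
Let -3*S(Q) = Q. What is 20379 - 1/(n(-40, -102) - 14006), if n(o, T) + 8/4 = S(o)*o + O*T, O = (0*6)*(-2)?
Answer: 889013499/43624 ≈ 20379.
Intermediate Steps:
S(Q) = -Q/3
O = 0 (O = 0*(-2) = 0)
n(o, T) = -2 - o²/3 (n(o, T) = -2 + ((-o/3)*o + 0*T) = -2 + (-o²/3 + 0) = -2 - o²/3)
20379 - 1/(n(-40, -102) - 14006) = 20379 - 1/((-2 - ⅓*(-40)²) - 14006) = 20379 - 1/((-2 - ⅓*1600) - 14006) = 20379 - 1/((-2 - 1600/3) - 14006) = 20379 - 1/(-1606/3 - 14006) = 20379 - 1/(-43624/3) = 20379 - 1*(-3/43624) = 20379 + 3/43624 = 889013499/43624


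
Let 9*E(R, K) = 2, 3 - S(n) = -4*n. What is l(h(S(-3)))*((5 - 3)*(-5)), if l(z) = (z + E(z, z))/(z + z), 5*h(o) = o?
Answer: -355/81 ≈ -4.3827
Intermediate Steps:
S(n) = 3 + 4*n (S(n) = 3 - (-4)*n = 3 + 4*n)
E(R, K) = 2/9 (E(R, K) = (⅑)*2 = 2/9)
h(o) = o/5
l(z) = (2/9 + z)/(2*z) (l(z) = (z + 2/9)/(z + z) = (2/9 + z)/((2*z)) = (2/9 + z)*(1/(2*z)) = (2/9 + z)/(2*z))
l(h(S(-3)))*((5 - 3)*(-5)) = ((2 + 9*((3 + 4*(-3))/5))/(18*(((3 + 4*(-3))/5))))*((5 - 3)*(-5)) = ((2 + 9*((3 - 12)/5))/(18*(((3 - 12)/5))))*(2*(-5)) = ((2 + 9*((⅕)*(-9)))/(18*(((⅕)*(-9)))))*(-10) = ((2 + 9*(-9/5))/(18*(-9/5)))*(-10) = ((1/18)*(-5/9)*(2 - 81/5))*(-10) = ((1/18)*(-5/9)*(-71/5))*(-10) = (71/162)*(-10) = -355/81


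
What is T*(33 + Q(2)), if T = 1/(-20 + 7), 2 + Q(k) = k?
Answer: -33/13 ≈ -2.5385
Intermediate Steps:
Q(k) = -2 + k
T = -1/13 (T = 1/(-13) = -1/13 ≈ -0.076923)
T*(33 + Q(2)) = -(33 + (-2 + 2))/13 = -(33 + 0)/13 = -1/13*33 = -33/13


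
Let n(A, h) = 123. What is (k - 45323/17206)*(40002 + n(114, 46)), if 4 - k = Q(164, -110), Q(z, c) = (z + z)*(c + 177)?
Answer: -15171084144375/17206 ≈ -8.8173e+8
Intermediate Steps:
Q(z, c) = 2*z*(177 + c) (Q(z, c) = (2*z)*(177 + c) = 2*z*(177 + c))
k = -21972 (k = 4 - 2*164*(177 - 110) = 4 - 2*164*67 = 4 - 1*21976 = 4 - 21976 = -21972)
(k - 45323/17206)*(40002 + n(114, 46)) = (-21972 - 45323/17206)*(40002 + 123) = (-21972 - 45323*1/17206)*40125 = (-21972 - 45323/17206)*40125 = -378095555/17206*40125 = -15171084144375/17206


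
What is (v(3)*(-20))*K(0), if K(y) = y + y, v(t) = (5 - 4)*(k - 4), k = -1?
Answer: 0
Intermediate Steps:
v(t) = -5 (v(t) = (5 - 4)*(-1 - 4) = 1*(-5) = -5)
K(y) = 2*y
(v(3)*(-20))*K(0) = (-5*(-20))*(2*0) = 100*0 = 0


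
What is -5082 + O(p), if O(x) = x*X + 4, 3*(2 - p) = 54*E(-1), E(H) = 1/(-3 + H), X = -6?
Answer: -5117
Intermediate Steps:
p = 13/2 (p = 2 - 18/(-3 - 1) = 2 - 18/(-4) = 2 - 18*(-1)/4 = 2 - 1/3*(-27/2) = 2 + 9/2 = 13/2 ≈ 6.5000)
O(x) = 4 - 6*x (O(x) = x*(-6) + 4 = -6*x + 4 = 4 - 6*x)
-5082 + O(p) = -5082 + (4 - 6*13/2) = -5082 + (4 - 39) = -5082 - 35 = -5117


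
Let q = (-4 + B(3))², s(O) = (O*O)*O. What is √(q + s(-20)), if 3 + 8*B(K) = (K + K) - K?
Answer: 4*I*√499 ≈ 89.353*I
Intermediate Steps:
s(O) = O³ (s(O) = O²*O = O³)
B(K) = -3/8 + K/8 (B(K) = -3/8 + ((K + K) - K)/8 = -3/8 + (2*K - K)/8 = -3/8 + K/8)
q = 16 (q = (-4 + (-3/8 + (⅛)*3))² = (-4 + (-3/8 + 3/8))² = (-4 + 0)² = (-4)² = 16)
√(q + s(-20)) = √(16 + (-20)³) = √(16 - 8000) = √(-7984) = 4*I*√499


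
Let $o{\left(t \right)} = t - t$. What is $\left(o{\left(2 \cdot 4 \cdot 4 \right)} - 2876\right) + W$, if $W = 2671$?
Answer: $-205$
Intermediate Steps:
$o{\left(t \right)} = 0$
$\left(o{\left(2 \cdot 4 \cdot 4 \right)} - 2876\right) + W = \left(0 - 2876\right) + 2671 = -2876 + 2671 = -205$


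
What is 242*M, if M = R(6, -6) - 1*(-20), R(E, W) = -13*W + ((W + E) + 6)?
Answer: 25168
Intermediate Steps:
R(E, W) = 6 + E - 12*W (R(E, W) = -13*W + ((E + W) + 6) = -13*W + (6 + E + W) = 6 + E - 12*W)
M = 104 (M = (6 + 6 - 12*(-6)) - 1*(-20) = (6 + 6 + 72) + 20 = 84 + 20 = 104)
242*M = 242*104 = 25168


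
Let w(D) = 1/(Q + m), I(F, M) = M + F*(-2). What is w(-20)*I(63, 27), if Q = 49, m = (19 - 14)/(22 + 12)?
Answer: -1122/557 ≈ -2.0144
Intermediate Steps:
I(F, M) = M - 2*F
m = 5/34 ≈ 0.14706
w(D) = 34/1671 (w(D) = 1/(49 + 5/34) = 1/(1671/34) = 34/1671)
w(-20)*I(63, 27) = 34*(27 - 2*63)/1671 = 34*(27 - 126)/1671 = (34/1671)*(-99) = -1122/557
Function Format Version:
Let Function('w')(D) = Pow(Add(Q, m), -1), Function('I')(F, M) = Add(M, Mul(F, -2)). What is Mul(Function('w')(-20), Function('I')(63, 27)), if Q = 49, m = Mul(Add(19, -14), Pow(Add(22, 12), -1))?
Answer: Rational(-1122, 557) ≈ -2.0144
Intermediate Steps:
Function('I')(F, M) = Add(M, Mul(-2, F))
m = Rational(5, 34) (m = Mul(5, Pow(34, -1)) = Mul(5, Rational(1, 34)) = Rational(5, 34) ≈ 0.14706)
Function('w')(D) = Rational(34, 1671) (Function('w')(D) = Pow(Add(49, Rational(5, 34)), -1) = Pow(Rational(1671, 34), -1) = Rational(34, 1671))
Mul(Function('w')(-20), Function('I')(63, 27)) = Mul(Rational(34, 1671), Add(27, Mul(-2, 63))) = Mul(Rational(34, 1671), Add(27, -126)) = Mul(Rational(34, 1671), -99) = Rational(-1122, 557)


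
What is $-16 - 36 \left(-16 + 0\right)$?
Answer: $560$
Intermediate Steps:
$-16 - 36 \left(-16 + 0\right) = -16 - -576 = -16 + 576 = 560$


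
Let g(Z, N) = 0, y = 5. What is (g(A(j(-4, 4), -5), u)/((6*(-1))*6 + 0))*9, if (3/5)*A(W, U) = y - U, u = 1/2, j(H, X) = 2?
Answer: 0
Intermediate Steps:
u = ½ ≈ 0.50000
A(W, U) = 25/3 - 5*U/3 (A(W, U) = 5*(5 - U)/3 = 25/3 - 5*U/3)
(g(A(j(-4, 4), -5), u)/((6*(-1))*6 + 0))*9 = (0/((6*(-1))*6 + 0))*9 = (0/(-6*6 + 0))*9 = (0/(-36 + 0))*9 = (0/(-36))*9 = -1/36*0*9 = 0*9 = 0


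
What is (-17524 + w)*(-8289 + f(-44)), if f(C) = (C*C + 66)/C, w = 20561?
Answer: -50623753/2 ≈ -2.5312e+7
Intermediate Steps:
f(C) = (66 + C²)/C (f(C) = (C² + 66)/C = (66 + C²)/C)
(-17524 + w)*(-8289 + f(-44)) = (-17524 + 20561)*(-8289 + (-44 + 66/(-44))) = 3037*(-8289 + (-44 + 66*(-1/44))) = 3037*(-8289 + (-44 - 3/2)) = 3037*(-8289 - 91/2) = 3037*(-16669/2) = -50623753/2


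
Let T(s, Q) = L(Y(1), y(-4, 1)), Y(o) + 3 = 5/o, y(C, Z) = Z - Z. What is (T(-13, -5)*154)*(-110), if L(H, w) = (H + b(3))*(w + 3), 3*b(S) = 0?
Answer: -101640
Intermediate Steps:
y(C, Z) = 0
b(S) = 0 (b(S) = (1/3)*0 = 0)
Y(o) = -3 + 5/o
L(H, w) = H*(3 + w) (L(H, w) = (H + 0)*(w + 3) = H*(3 + w))
T(s, Q) = 6 (T(s, Q) = (-3 + 5/1)*(3 + 0) = (-3 + 5*1)*3 = (-3 + 5)*3 = 2*3 = 6)
(T(-13, -5)*154)*(-110) = (6*154)*(-110) = 924*(-110) = -101640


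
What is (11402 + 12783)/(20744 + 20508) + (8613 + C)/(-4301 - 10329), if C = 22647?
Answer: -93571097/60351676 ≈ -1.5504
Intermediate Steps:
(11402 + 12783)/(20744 + 20508) + (8613 + C)/(-4301 - 10329) = (11402 + 12783)/(20744 + 20508) + (8613 + 22647)/(-4301 - 10329) = 24185/41252 + 31260/(-14630) = 24185*(1/41252) + 31260*(-1/14630) = 24185/41252 - 3126/1463 = -93571097/60351676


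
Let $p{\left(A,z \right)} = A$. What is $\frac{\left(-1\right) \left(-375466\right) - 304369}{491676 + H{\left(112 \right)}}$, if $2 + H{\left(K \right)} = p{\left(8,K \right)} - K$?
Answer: $\frac{71097}{491570} \approx 0.14463$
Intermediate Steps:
$H{\left(K \right)} = 6 - K$ ($H{\left(K \right)} = -2 - \left(-8 + K\right) = 6 - K$)
$\frac{\left(-1\right) \left(-375466\right) - 304369}{491676 + H{\left(112 \right)}} = \frac{\left(-1\right) \left(-375466\right) - 304369}{491676 + \left(6 - 112\right)} = \frac{375466 - 304369}{491676 + \left(6 - 112\right)} = \frac{71097}{491676 - 106} = \frac{71097}{491570}$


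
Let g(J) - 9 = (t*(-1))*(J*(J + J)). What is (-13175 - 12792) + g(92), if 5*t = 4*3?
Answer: -332926/5 ≈ -66585.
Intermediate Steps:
t = 12/5 (t = (4*3)/5 = (1/5)*12 = 12/5 ≈ 2.4000)
g(J) = 9 - 24*J**2/5 (g(J) = 9 + ((12/5)*(-1))*(J*(J + J)) = 9 - 12*J*2*J/5 = 9 - 24*J**2/5)
(-13175 - 12792) + g(92) = (-13175 - 12792) + (9 - 24/5*92**2) = -25967 + (9 - 24/5*8464) = -25967 + (9 - 203136/5) = -25967 - 203091/5 = -332926/5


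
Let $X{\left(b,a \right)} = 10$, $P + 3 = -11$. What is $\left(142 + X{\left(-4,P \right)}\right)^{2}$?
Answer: $23104$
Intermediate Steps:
$P = -14$ ($P = -3 - 11 = -14$)
$\left(142 + X{\left(-4,P \right)}\right)^{2} = \left(142 + 10\right)^{2} = 152^{2} = 23104$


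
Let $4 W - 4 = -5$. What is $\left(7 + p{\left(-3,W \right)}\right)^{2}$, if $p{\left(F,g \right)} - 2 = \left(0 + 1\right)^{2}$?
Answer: $100$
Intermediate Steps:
$W = - \frac{1}{4}$ ($W = 1 + \frac{1}{4} \left(-5\right) = 1 - \frac{5}{4} = - \frac{1}{4} \approx -0.25$)
$p{\left(F,g \right)} = 3$ ($p{\left(F,g \right)} = 2 + \left(0 + 1\right)^{2} = 2 + 1^{2} = 2 + 1 = 3$)
$\left(7 + p{\left(-3,W \right)}\right)^{2} = \left(7 + 3\right)^{2} = 10^{2} = 100$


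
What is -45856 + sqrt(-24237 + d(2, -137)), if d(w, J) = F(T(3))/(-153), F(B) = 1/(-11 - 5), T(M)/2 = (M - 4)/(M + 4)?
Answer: -45856 + 5*I*sqrt(40345879)/204 ≈ -45856.0 + 155.68*I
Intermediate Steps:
T(M) = 2*(-4 + M)/(4 + M) (T(M) = 2*((M - 4)/(M + 4)) = 2*((-4 + M)/(4 + M)) = 2*(-4 + M)/(4 + M))
F(B) = -1/16 (F(B) = 1/(-16) = -1/16)
d(w, J) = 1/2448 (d(w, J) = -1/16/(-153) = -1/16*(-1/153) = 1/2448)
-45856 + sqrt(-24237 + d(2, -137)) = -45856 + sqrt(-24237 + 1/2448) = -45856 + sqrt(-59332175/2448) = -45856 + 5*I*sqrt(40345879)/204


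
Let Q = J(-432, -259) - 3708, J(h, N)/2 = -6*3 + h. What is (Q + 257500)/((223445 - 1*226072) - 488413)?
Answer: -63223/122760 ≈ -0.51501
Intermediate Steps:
J(h, N) = -36 + 2*h (J(h, N) = 2*(-6*3 + h) = 2*(-18 + h) = -36 + 2*h)
Q = -4608 (Q = (-36 + 2*(-432)) - 3708 = (-36 - 864) - 3708 = -900 - 3708 = -4608)
(Q + 257500)/((223445 - 1*226072) - 488413) = (-4608 + 257500)/((223445 - 1*226072) - 488413) = 252892/((223445 - 226072) - 488413) = 252892/(-2627 - 488413) = 252892/(-491040) = 252892*(-1/491040) = -63223/122760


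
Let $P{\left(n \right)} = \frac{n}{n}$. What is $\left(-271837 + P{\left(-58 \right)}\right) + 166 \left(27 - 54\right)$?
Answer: $-276318$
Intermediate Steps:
$P{\left(n \right)} = 1$
$\left(-271837 + P{\left(-58 \right)}\right) + 166 \left(27 - 54\right) = \left(-271837 + 1\right) + 166 \left(27 - 54\right) = -271836 + 166 \left(-27\right) = -271836 - 4482 = -276318$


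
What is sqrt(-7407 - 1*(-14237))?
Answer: sqrt(6830) ≈ 82.644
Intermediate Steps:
sqrt(-7407 - 1*(-14237)) = sqrt(-7407 + 14237) = sqrt(6830)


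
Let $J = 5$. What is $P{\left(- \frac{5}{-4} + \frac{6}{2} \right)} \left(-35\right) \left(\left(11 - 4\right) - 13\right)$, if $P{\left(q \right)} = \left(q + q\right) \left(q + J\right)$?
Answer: $\frac{66045}{4} \approx 16511.0$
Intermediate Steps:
$P{\left(q \right)} = 2 q \left(5 + q\right)$ ($P{\left(q \right)} = \left(q + q\right) \left(q + 5\right) = 2 q \left(5 + q\right)$)
$P{\left(- \frac{5}{-4} + \frac{6}{2} \right)} \left(-35\right) \left(\left(11 - 4\right) - 13\right) = 2 \left(- \frac{5}{-4} + \frac{6}{2}\right) \left(5 + \left(- \frac{5}{-4} + \frac{6}{2}\right)\right) \left(-35\right) \left(\left(11 - 4\right) - 13\right) = 2 \left(\left(-5\right) \left(- \frac{1}{4}\right) + 6 \cdot \frac{1}{2}\right) \left(5 + \left(\left(-5\right) \left(- \frac{1}{4}\right) + 6 \cdot \frac{1}{2}\right)\right) \left(-35\right) \left(7 - 13\right) = 2 \left(\frac{5}{4} + 3\right) \left(5 + \left(\frac{5}{4} + 3\right)\right) \left(-35\right) \left(-6\right) = 2 \cdot \frac{17}{4} \left(5 + \frac{17}{4}\right) \left(-35\right) \left(-6\right) = 2 \cdot \frac{17}{4} \cdot \frac{37}{4} \left(-35\right) \left(-6\right) = \frac{629}{8} \left(-35\right) \left(-6\right) = \left(- \frac{22015}{8}\right) \left(-6\right) = \frac{66045}{4}$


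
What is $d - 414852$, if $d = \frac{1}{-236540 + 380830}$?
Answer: $- \frac{59858995079}{144290} \approx -4.1485 \cdot 10^{5}$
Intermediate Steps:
$d = \frac{1}{144290} \approx 6.9305 \cdot 10^{-6}$
$d - 414852 = \frac{1}{144290} - 414852 = - \frac{59858995079}{144290}$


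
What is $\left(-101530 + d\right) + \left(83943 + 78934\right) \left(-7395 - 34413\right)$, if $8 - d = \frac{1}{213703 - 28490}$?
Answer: $- \frac{1261238138778395}{185213} \approx -6.8097 \cdot 10^{9}$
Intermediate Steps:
$d = \frac{1481703}{185213}$ ($d = 8 - \frac{1}{213703 - 28490} = 8 - \frac{1}{185213} = \frac{1481703}{185213} \approx 8.0$)
$\left(-101530 + d\right) + \left(83943 + 78934\right) \left(-7395 - 34413\right) = \left(-101530 + \frac{1481703}{185213}\right) + \left(83943 + 78934\right) \left(-7395 - 34413\right) = - \frac{18803194187}{185213} + 162877 \left(-41808\right) = - \frac{18803194187}{185213} - 6809561616 = - \frac{1261238138778395}{185213}$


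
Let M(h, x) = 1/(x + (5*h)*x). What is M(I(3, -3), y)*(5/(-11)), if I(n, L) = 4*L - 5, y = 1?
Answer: 5/924 ≈ 0.0054113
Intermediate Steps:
I(n, L) = -5 + 4*L
M(h, x) = 1/(x + 5*h*x)
M(I(3, -3), y)*(5/(-11)) = (1/(1*(1 + 5*(-5 + 4*(-3)))))*(5/(-11)) = (1/(1 + 5*(-5 - 12)))*(5*(-1/11)) = (1/(1 + 5*(-17)))*(-5/11) = (1/(1 - 85))*(-5/11) = (1/(-84))*(-5/11) = (1*(-1/84))*(-5/11) = -1/84*(-5/11) = 5/924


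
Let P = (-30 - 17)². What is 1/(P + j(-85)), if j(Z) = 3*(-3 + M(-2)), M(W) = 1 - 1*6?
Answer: 1/2185 ≈ 0.00045767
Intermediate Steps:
M(W) = -5 (M(W) = 1 - 6 = -5)
j(Z) = -24 (j(Z) = 3*(-3 - 5) = 3*(-8) = -24)
P = 2209 (P = (-47)² = 2209)
1/(P + j(-85)) = 1/(2209 - 24) = 1/2185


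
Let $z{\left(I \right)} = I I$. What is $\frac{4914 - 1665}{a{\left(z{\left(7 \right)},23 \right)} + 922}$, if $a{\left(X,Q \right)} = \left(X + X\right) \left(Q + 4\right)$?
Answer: $\frac{3249}{3568} \approx 0.91059$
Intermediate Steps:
$z{\left(I \right)} = I^{2}$
$a{\left(X,Q \right)} = 2 X \left(4 + Q\right)$
$\frac{4914 - 1665}{a{\left(z{\left(7 \right)},23 \right)} + 922} = \frac{4914 - 1665}{2 \cdot 7^{2} \left(4 + 23\right) + 922} = \frac{3249}{2 \cdot 49 \cdot 27 + 922} = \frac{3249}{2646 + 922} = \frac{3249}{3568}$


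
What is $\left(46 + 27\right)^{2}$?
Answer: $5329$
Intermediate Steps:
$\left(46 + 27\right)^{2} = 73^{2} = 5329$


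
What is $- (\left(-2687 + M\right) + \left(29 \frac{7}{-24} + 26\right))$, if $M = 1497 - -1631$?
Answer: $- \frac{11005}{24} \approx -458.54$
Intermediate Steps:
$M = 3128$ ($M = 1497 + 1631 = 3128$)
$- (\left(-2687 + M\right) + \left(29 \frac{7}{-24} + 26\right)) = - (\left(-2687 + 3128\right) + \left(29 \frac{7}{-24} + 26\right)) = - (441 + \left(29 \cdot 7 \left(- \frac{1}{24}\right) + 26\right)) = - (441 + \left(29 \left(- \frac{7}{24}\right) + 26\right)) = - (441 + \left(- \frac{203}{24} + 26\right)) = - (441 + \frac{421}{24}) = \left(-1\right) \frac{11005}{24} = - \frac{11005}{24}$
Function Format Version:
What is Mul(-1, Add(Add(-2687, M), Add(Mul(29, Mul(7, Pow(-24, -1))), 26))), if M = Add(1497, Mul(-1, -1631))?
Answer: Rational(-11005, 24) ≈ -458.54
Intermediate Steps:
M = 3128 (M = Add(1497, 1631) = 3128)
Mul(-1, Add(Add(-2687, M), Add(Mul(29, Mul(7, Pow(-24, -1))), 26))) = Mul(-1, Add(Add(-2687, 3128), Add(Mul(29, Mul(7, Pow(-24, -1))), 26))) = Mul(-1, Add(441, Add(Mul(29, Mul(7, Rational(-1, 24))), 26))) = Mul(-1, Add(441, Add(Mul(29, Rational(-7, 24)), 26))) = Mul(-1, Add(441, Add(Rational(-203, 24), 26))) = Mul(-1, Add(441, Rational(421, 24))) = Mul(-1, Rational(11005, 24)) = Rational(-11005, 24)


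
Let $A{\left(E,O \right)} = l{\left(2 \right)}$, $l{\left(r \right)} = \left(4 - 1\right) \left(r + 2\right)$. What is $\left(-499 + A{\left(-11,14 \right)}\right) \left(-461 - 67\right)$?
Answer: $257136$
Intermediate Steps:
$l{\left(r \right)} = 6 + 3 r$ ($l{\left(r \right)} = 3 \left(2 + r\right) = 6 + 3 r$)
$A{\left(E,O \right)} = 12$ ($A{\left(E,O \right)} = 6 + 3 \cdot 2 = 6 + 6 = 12$)
$\left(-499 + A{\left(-11,14 \right)}\right) \left(-461 - 67\right) = \left(-499 + 12\right) \left(-461 - 67\right) = \left(-487\right) \left(-528\right) = 257136$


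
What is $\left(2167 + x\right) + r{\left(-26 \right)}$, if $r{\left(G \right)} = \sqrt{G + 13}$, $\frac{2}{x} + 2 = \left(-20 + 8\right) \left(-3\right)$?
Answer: $\frac{36840}{17} + i \sqrt{13} \approx 2167.1 + 3.6056 i$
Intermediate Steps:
$x = \frac{1}{17}$ ($x = \frac{2}{-2 + \left(-20 + 8\right) \left(-3\right)} = \frac{2}{-2 - -36} = \frac{2}{-2 + 36} = \frac{2}{34} = 2 \cdot \frac{1}{34} = \frac{1}{17} \approx 0.058824$)
$r{\left(G \right)} = \sqrt{13 + G}$
$\left(2167 + x\right) + r{\left(-26 \right)} = \left(2167 + \frac{1}{17}\right) + \sqrt{13 - 26} = \frac{36840}{17} + \sqrt{-13} = \frac{36840}{17} + i \sqrt{13}$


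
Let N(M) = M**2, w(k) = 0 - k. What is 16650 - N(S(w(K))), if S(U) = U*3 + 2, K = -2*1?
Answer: 16586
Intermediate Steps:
K = -2
w(k) = -k
S(U) = 2 + 3*U (S(U) = 3*U + 2 = 2 + 3*U)
16650 - N(S(w(K))) = 16650 - (2 + 3*(-1*(-2)))**2 = 16650 - (2 + 3*2)**2 = 16650 - (2 + 6)**2 = 16650 - 1*8**2 = 16650 - 1*64 = 16650 - 64 = 16586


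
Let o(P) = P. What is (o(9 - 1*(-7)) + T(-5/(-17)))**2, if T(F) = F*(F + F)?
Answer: 21846276/83521 ≈ 261.57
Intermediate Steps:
T(F) = 2*F**2 (T(F) = F*(2*F) = 2*F**2)
(o(9 - 1*(-7)) + T(-5/(-17)))**2 = ((9 - 1*(-7)) + 2*(-5/(-17))**2)**2 = ((9 + 7) + 2*(-5*(-1/17))**2)**2 = (16 + 2*(5/17)**2)**2 = (16 + 2*(25/289))**2 = (16 + 50/289)**2 = (4674/289)**2 = 21846276/83521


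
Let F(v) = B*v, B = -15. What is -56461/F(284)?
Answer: 56461/4260 ≈ 13.254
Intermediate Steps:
F(v) = -15*v
-56461/F(284) = -56461/((-15*284)) = -56461/(-4260) = -56461*(-1/4260) = 56461/4260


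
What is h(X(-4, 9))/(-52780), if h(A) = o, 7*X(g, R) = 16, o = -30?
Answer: 3/5278 ≈ 0.00056840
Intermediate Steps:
X(g, R) = 16/7 (X(g, R) = (⅐)*16 = 16/7)
h(A) = -30
h(X(-4, 9))/(-52780) = -30/(-52780) = -30*(-1/52780) = 3/5278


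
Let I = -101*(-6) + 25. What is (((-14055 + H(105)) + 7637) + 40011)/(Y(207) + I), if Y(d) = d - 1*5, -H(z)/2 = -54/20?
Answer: 167992/4165 ≈ 40.334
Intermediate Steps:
I = 631 (I = 606 + 25 = 631)
H(z) = 27/5 (H(z) = -(-108)/20 = -2*(-27/10) = 27/5)
Y(d) = -5 + d (Y(d) = d - 5 = -5 + d)
(((-14055 + H(105)) + 7637) + 40011)/(Y(207) + I) = (((-14055 + 27/5) + 7637) + 40011)/((-5 + 207) + 631) = ((-70248/5 + 7637) + 40011)/(202 + 631) = (-32063/5 + 40011)/833 = (167992/5)*(1/833) = 167992/4165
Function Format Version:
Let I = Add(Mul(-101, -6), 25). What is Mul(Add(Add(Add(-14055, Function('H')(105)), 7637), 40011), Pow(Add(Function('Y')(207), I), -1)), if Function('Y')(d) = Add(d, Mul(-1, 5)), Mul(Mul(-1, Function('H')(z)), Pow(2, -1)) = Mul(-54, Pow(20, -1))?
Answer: Rational(167992, 4165) ≈ 40.334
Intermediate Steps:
I = 631 (I = Add(606, 25) = 631)
Function('H')(z) = Rational(27, 5) (Function('H')(z) = Mul(-2, Mul(-54, Pow(20, -1))) = Mul(-2, Mul(-54, Rational(1, 20))) = Mul(-2, Rational(-27, 10)) = Rational(27, 5))
Function('Y')(d) = Add(-5, d) (Function('Y')(d) = Add(d, -5) = Add(-5, d))
Mul(Add(Add(Add(-14055, Function('H')(105)), 7637), 40011), Pow(Add(Function('Y')(207), I), -1)) = Mul(Add(Add(Add(-14055, Rational(27, 5)), 7637), 40011), Pow(Add(Add(-5, 207), 631), -1)) = Mul(Add(Add(Rational(-70248, 5), 7637), 40011), Pow(Add(202, 631), -1)) = Mul(Add(Rational(-32063, 5), 40011), Pow(833, -1)) = Mul(Rational(167992, 5), Rational(1, 833)) = Rational(167992, 4165)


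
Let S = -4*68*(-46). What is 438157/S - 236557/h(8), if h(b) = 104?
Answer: -364279107/162656 ≈ -2239.6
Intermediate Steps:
S = 12512 (S = -272*(-46) = 12512)
438157/S - 236557/h(8) = 438157/12512 - 236557/104 = -364279107/162656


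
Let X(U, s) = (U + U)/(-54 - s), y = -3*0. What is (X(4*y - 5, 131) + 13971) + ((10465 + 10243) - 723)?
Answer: 1256374/37 ≈ 33956.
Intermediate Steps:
y = 0
X(U, s) = 2*U/(-54 - s) (X(U, s) = (2*U)/(-54 - s) = 2*U/(-54 - s))
(X(4*y - 5, 131) + 13971) + ((10465 + 10243) - 723) = (-2*(4*0 - 5)/(54 + 131) + 13971) + ((10465 + 10243) - 723) = (-2*(0 - 5)/185 + 13971) + (20708 - 723) = (-2*(-5)*1/185 + 13971) + 19985 = (2/37 + 13971) + 19985 = 516929/37 + 19985 = 1256374/37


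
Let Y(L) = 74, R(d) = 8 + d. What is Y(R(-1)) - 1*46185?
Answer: -46111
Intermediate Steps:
Y(R(-1)) - 1*46185 = 74 - 1*46185 = 74 - 46185 = -46111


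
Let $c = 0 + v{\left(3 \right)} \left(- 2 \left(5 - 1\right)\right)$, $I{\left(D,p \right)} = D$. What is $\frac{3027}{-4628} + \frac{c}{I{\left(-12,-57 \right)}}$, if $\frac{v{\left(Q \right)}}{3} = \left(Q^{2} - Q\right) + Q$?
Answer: $\frac{80277}{4628} \approx 17.346$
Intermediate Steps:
$v{\left(Q \right)} = 3 Q^{2}$ ($v{\left(Q \right)} = 3 \left(\left(Q^{2} - Q\right) + Q\right) = 3 Q^{2}$)
$c = -216$ ($c = 0 + 3 \cdot 3^{2} \left(- 2 \left(5 - 1\right)\right) = 0 + 3 \cdot 9 \left(\left(-2\right) 4\right) = 0 + 27 \left(-8\right) = 0 - 216 = -216$)
$\frac{3027}{-4628} + \frac{c}{I{\left(-12,-57 \right)}} = \frac{3027}{-4628} - \frac{216}{-12} = 3027 \left(- \frac{1}{4628}\right) - -18 = - \frac{3027}{4628} + 18 = \frac{80277}{4628}$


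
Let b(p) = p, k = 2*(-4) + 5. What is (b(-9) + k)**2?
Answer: 144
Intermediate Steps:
k = -3 (k = -8 + 5 = -3)
(b(-9) + k)**2 = (-9 - 3)**2 = (-12)**2 = 144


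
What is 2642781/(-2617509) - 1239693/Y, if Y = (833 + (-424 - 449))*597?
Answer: 353533108273/6945123880 ≈ 50.904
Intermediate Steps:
Y = -23880 (Y = (833 - 873)*597 = -40*597 = -23880)
2642781/(-2617509) - 1239693/Y = 2642781/(-2617509) - 1239693/(-23880) = 2642781*(-1/2617509) - 1239693*(-1/23880) = -880927/872503 + 413231/7960 = 353533108273/6945123880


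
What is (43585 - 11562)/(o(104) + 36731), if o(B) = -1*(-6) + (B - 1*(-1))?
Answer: 32023/36842 ≈ 0.86920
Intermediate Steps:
o(B) = 7 + B (o(B) = 6 + (B + 1) = 6 + (1 + B) = 7 + B)
(43585 - 11562)/(o(104) + 36731) = (43585 - 11562)/((7 + 104) + 36731) = 32023/(111 + 36731) = 32023/36842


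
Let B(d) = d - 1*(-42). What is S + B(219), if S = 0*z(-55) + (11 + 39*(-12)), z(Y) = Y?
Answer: -196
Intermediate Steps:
B(d) = 42 + d (B(d) = d + 42 = 42 + d)
S = -457 (S = 0*(-55) + (11 + 39*(-12)) = 0 + (11 - 468) = 0 - 457 = -457)
S + B(219) = -457 + (42 + 219) = -457 + 261 = -196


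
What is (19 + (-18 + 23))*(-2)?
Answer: -48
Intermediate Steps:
(19 + (-18 + 23))*(-2) = (19 + 5)*(-2) = 24*(-2) = -48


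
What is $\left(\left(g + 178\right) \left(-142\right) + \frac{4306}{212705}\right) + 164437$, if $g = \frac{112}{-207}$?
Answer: $\frac{6130633536197}{44029935} \approx 1.3924 \cdot 10^{5}$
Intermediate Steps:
$g = - \frac{112}{207}$ ($g = 112 \left(- \frac{1}{207}\right) = - \frac{112}{207} \approx -0.54106$)
$\left(\left(g + 178\right) \left(-142\right) + \frac{4306}{212705}\right) + 164437 = \left(\left(- \frac{112}{207} + 178\right) \left(-142\right) + \frac{4306}{212705}\right) + 164437 = \left(\frac{36734}{207} \left(-142\right) + 4306 \cdot \frac{1}{212705}\right) + 164437 = \left(- \frac{5216228}{207} + \frac{4306}{212705}\right) + 164437 = - \frac{1109516885398}{44029935} + 164437 = \frac{6130633536197}{44029935}$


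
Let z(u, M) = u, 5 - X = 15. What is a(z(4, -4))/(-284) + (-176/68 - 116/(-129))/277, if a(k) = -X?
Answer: -3563273/86259462 ≈ -0.041309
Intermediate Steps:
X = -10 (X = 5 - 1*15 = 5 - 15 = -10)
a(k) = 10 (a(k) = -1*(-10) = 10)
a(z(4, -4))/(-284) + (-176/68 - 116/(-129))/277 = 10/(-284) + (-176/68 - 116/(-129))/277 = 10*(-1/284) + (-176*1/68 - 116*(-1/129))*(1/277) = -5/142 + (-44/17 + 116/129)*(1/277) = -5/142 - 3704/2193*1/277 = -5/142 - 3704/607461 = -3563273/86259462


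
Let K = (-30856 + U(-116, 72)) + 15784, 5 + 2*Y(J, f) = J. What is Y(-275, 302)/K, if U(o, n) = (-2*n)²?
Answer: -35/1416 ≈ -0.024718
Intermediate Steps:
Y(J, f) = -5/2 + J/2
U(o, n) = 4*n²
K = 5664 (K = (-30856 + 4*72²) + 15784 = (-30856 + 4*5184) + 15784 = (-30856 + 20736) + 15784 = -10120 + 15784 = 5664)
Y(-275, 302)/K = (-5/2 + (½)*(-275))/5664 = (-5/2 - 275/2)*(1/5664) = -140*1/5664 = -35/1416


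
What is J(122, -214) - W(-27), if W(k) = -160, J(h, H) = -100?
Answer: 60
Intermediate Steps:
J(122, -214) - W(-27) = -100 - 1*(-160) = -100 + 160 = 60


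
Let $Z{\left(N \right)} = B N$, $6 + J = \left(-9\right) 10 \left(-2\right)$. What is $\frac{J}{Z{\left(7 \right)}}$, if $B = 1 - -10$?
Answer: $\frac{174}{77} \approx 2.2597$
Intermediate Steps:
$B = 11$ ($B = 1 + 10 = 11$)
$J = 174$ ($J = -6 + \left(-9\right) 10 \left(-2\right) = -6 - -180 = -6 + 180 = 174$)
$Z{\left(N \right)} = 11 N$
$\frac{J}{Z{\left(7 \right)}} = \frac{174}{11 \cdot 7} = \frac{174}{77}$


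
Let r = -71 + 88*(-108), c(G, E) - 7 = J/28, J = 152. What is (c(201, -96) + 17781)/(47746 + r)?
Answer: 124554/267197 ≈ 0.46615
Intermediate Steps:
c(G, E) = 87/7 (c(G, E) = 7 + 152/28 = 7 + 152*(1/28) = 7 + 38/7 = 87/7)
r = -9575 (r = -71 - 9504 = -9575)
(c(201, -96) + 17781)/(47746 + r) = (87/7 + 17781)/(47746 - 9575) = (124554/7)/38171 = (124554/7)*(1/38171) = 124554/267197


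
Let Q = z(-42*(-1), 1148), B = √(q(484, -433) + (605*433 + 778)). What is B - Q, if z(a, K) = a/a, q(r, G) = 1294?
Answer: -1 + √264037 ≈ 512.85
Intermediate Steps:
B = √264037 (B = √(1294 + (605*433 + 778)) = √(1294 + (261965 + 778)) = √(1294 + 262743) = √264037 ≈ 513.85)
z(a, K) = 1
Q = 1
B - Q = √264037 - 1*1 = √264037 - 1 = -1 + √264037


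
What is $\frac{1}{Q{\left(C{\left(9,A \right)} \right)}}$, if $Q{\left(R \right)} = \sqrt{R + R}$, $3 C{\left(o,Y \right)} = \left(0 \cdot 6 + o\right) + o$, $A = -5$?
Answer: $\frac{\sqrt{3}}{6} \approx 0.28868$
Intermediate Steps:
$C{\left(o,Y \right)} = \frac{2 o}{3}$ ($C{\left(o,Y \right)} = \frac{\left(0 \cdot 6 + o\right) + o}{3} = \frac{\left(0 + o\right) + o}{3} = \frac{o + o}{3} = \frac{2 o}{3}$)
$Q{\left(R \right)} = \sqrt{2} \sqrt{R}$ ($Q{\left(R \right)} = \sqrt{2 R} = \sqrt{2} \sqrt{R}$)
$\frac{1}{Q{\left(C{\left(9,A \right)} \right)}} = \frac{1}{\sqrt{2} \sqrt{\frac{2}{3} \cdot 9}} = \frac{1}{\sqrt{2} \sqrt{6}} = \frac{1}{2 \sqrt{3}} = \frac{\sqrt{3}}{6}$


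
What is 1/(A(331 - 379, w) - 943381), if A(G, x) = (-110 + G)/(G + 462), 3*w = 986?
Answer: -207/195279946 ≈ -1.0600e-6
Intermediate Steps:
w = 986/3 (w = (⅓)*986 = 986/3 ≈ 328.67)
A(G, x) = (-110 + G)/(462 + G)
1/(A(331 - 379, w) - 943381) = 1/((-110 + (331 - 379))/(462 + (331 - 379)) - 943381) = 1/((-110 - 48)/(462 - 48) - 943381) = 1/(-158/414 - 943381) = 1/((1/414)*(-158) - 943381) = 1/(-79/207 - 943381) = 1/(-195279946/207) = -207/195279946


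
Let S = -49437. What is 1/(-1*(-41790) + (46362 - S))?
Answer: 1/137589 ≈ 7.2680e-6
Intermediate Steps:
1/(-1*(-41790) + (46362 - S)) = 1/(-1*(-41790) + (46362 - 1*(-49437))) = 1/(41790 + (46362 + 49437)) = 1/(41790 + 95799) = 1/137589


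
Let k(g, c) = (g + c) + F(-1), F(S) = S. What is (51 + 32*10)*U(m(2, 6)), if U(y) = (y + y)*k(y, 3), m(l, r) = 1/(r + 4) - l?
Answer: -7049/50 ≈ -140.98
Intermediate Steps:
k(g, c) = -1 + c + g (k(g, c) = (g + c) - 1 = (c + g) - 1 = -1 + c + g)
m(l, r) = 1/(4 + r) - l
U(y) = 2*y*(2 + y) (U(y) = (y + y)*(-1 + 3 + y) = (2*y)*(2 + y) = 2*y*(2 + y))
(51 + 32*10)*U(m(2, 6)) = (51 + 32*10)*(2*((1 - 4*2 - 1*2*6)/(4 + 6))*(2 + (1 - 4*2 - 1*2*6)/(4 + 6))) = (51 + 320)*(2*((1 - 8 - 12)/10)*(2 + (1 - 8 - 12)/10)) = 371*(2*((⅒)*(-19))*(2 + (⅒)*(-19))) = 371*(2*(-19/10)*(2 - 19/10)) = 371*(2*(-19/10)*(⅒)) = 371*(-19/50) = -7049/50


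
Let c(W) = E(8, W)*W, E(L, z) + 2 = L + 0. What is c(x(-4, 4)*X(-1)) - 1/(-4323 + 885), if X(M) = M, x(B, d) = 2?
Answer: -41255/3438 ≈ -12.000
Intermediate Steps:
E(L, z) = -2 + L (E(L, z) = -2 + (L + 0) = -2 + L)
c(W) = 6*W (c(W) = (-2 + 8)*W = 6*W)
c(x(-4, 4)*X(-1)) - 1/(-4323 + 885) = 6*(2*(-1)) - 1/(-4323 + 885) = 6*(-2) - 1/(-3438) = -12 - 1*(-1/3438) = -12 + 1/3438 = -41255/3438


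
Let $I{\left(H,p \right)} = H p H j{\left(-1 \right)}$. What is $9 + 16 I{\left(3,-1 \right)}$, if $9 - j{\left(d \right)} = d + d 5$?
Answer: $-2151$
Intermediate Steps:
$j{\left(d \right)} = 9 - 6 d$ ($j{\left(d \right)} = 9 - \left(d + d 5\right) = 9 - \left(d + 5 d\right) = 9 - 6 d$)
$I{\left(H,p \right)} = 15 p H^{2}$ ($I{\left(H,p \right)} = H p H \left(9 - -6\right) = p H^{2} \left(9 + 6\right) = p H^{2} \cdot 15 = 15 p H^{2}$)
$9 + 16 I{\left(3,-1 \right)} = 9 + 16 \cdot 15 \left(-1\right) 3^{2} = 9 + 16 \cdot 15 \left(-1\right) 9 = 9 + 16 \left(-135\right) = 9 - 2160 = -2151$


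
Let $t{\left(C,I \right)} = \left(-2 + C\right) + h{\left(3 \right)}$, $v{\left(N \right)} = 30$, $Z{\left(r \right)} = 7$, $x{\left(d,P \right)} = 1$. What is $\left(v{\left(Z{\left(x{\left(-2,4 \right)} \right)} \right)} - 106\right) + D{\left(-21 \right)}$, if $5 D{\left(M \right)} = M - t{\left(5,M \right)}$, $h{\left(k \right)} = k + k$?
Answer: $-82$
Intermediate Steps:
$h{\left(k \right)} = 2 k$
$t{\left(C,I \right)} = 4 + C$ ($t{\left(C,I \right)} = \left(-2 + C\right) + 2 \cdot 3 = \left(-2 + C\right) + 6 = 4 + C$)
$D{\left(M \right)} = - \frac{9}{5} + \frac{M}{5}$ ($D{\left(M \right)} = \frac{M - \left(4 + 5\right)}{5} = \frac{M - 9}{5} = \frac{-9 + M}{5} = - \frac{9}{5} + \frac{M}{5}$)
$\left(v{\left(Z{\left(x{\left(-2,4 \right)} \right)} \right)} - 106\right) + D{\left(-21 \right)} = \left(30 - 106\right) + \left(- \frac{9}{5} + \frac{1}{5} \left(-21\right)\right) = -76 - 6 = -82$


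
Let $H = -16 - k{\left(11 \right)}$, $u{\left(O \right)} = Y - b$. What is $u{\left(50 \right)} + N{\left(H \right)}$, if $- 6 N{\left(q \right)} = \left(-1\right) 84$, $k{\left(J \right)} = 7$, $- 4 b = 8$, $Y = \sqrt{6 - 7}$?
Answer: $16 + i \approx 16.0 + 1.0 i$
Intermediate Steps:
$Y = i$ ($Y = \sqrt{-1} = i \approx 1.0 i$)
$b = -2$ ($b = \left(- \frac{1}{4}\right) 8 = -2$)
$u{\left(O \right)} = 2 + i$ ($u{\left(O \right)} = i - -2 = i + 2 = 2 + i$)
$H = -23$ ($H = -16 - 7 = -23$)
$N{\left(q \right)} = 14$ ($N{\left(q \right)} = - \frac{\left(-1\right) 84}{6} = \left(- \frac{1}{6}\right) \left(-84\right) = 14$)
$u{\left(50 \right)} + N{\left(H \right)} = \left(2 + i\right) + 14 = 16 + i$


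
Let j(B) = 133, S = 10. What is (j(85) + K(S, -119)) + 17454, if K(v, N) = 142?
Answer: 17729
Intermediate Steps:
(j(85) + K(S, -119)) + 17454 = (133 + 142) + 17454 = 275 + 17454 = 17729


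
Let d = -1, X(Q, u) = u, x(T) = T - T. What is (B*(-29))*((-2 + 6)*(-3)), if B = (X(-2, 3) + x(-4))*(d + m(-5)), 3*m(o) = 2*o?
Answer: -4524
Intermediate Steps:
x(T) = 0
m(o) = 2*o/3 (m(o) = (2*o)/3 = 2*o/3)
B = -13 (B = (3 + 0)*(-1 + (2/3)*(-5)) = 3*(-1 - 10/3) = 3*(-13/3) = -13)
(B*(-29))*((-2 + 6)*(-3)) = (-13*(-29))*((-2 + 6)*(-3)) = 377*(4*(-3)) = 377*(-12) = -4524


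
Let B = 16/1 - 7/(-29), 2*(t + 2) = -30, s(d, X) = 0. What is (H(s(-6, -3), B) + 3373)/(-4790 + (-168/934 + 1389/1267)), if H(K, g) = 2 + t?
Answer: -1986891662/2833648075 ≈ -0.70118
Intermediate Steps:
t = -17 (t = -2 + (½)*(-30) = -2 - 15 = -17)
B = 471/29 (B = 16*1 - 7*(-1/29) = 16 + 7/29 = 471/29 ≈ 16.241)
H(K, g) = -15 (H(K, g) = 2 - 17 = -15)
(H(s(-6, -3), B) + 3373)/(-4790 + (-168/934 + 1389/1267)) = (-15 + 3373)/(-4790 + (-168/934 + 1389/1267)) = 3358/(-4790 + (-168*1/934 + 1389*(1/1267))) = 3358/(-4790 + (-84/467 + 1389/1267)) = 3358/(-4790 + 542235/591689) = 3358/(-2833648075/591689) = 3358*(-591689/2833648075) = -1986891662/2833648075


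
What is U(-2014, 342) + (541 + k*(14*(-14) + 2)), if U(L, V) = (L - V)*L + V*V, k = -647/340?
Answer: 826685889/170 ≈ 4.8629e+6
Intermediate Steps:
k = -647/340 (k = -647*1/340 = -647/340 ≈ -1.9029)
U(L, V) = V**2 + L*(L - V) (U(L, V) = L*(L - V) + V**2 = V**2 + L*(L - V))
U(-2014, 342) + (541 + k*(14*(-14) + 2)) = ((-2014)**2 + 342**2 - 1*(-2014)*342) + (541 - 647*(14*(-14) + 2)/340) = (4056196 + 116964 + 688788) + (541 - 647*(-196 + 2)/340) = 4861948 + (541 - 647/340*(-194)) = 4861948 + (541 + 62759/170) = 4861948 + 154729/170 = 826685889/170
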